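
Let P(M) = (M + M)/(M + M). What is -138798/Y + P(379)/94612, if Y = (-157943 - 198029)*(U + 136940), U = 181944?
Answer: 15830716453/1342470662970472 ≈ 1.1792e-5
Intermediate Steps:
P(M) = 1 (P(M) = (2*M)/((2*M)) = (2*M)*(1/(2*M)) = 1)
Y = -113513775248 (Y = (-157943 - 198029)*(181944 + 136940) = -355972*318884 = -113513775248)
-138798/Y + P(379)/94612 = -138798/(-113513775248) + 1/94612 = -138798*(-1/113513775248) + 1*(1/94612) = 69399/56756887624 + 1/94612 = 15830716453/1342470662970472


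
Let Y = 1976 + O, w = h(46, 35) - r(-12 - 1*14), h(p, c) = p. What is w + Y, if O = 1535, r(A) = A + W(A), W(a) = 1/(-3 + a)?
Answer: 103908/29 ≈ 3583.0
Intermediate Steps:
r(A) = A + 1/(-3 + A)
w = 2089/29 (w = 46 - (1 + (-12 - 1*14)*(-3 + (-12 - 1*14)))/(-3 + (-12 - 1*14)) = 46 - (1 + (-12 - 14)*(-3 + (-12 - 14)))/(-3 + (-12 - 14)) = 46 - (1 - 26*(-3 - 26))/(-3 - 26) = 46 - (1 - 26*(-29))/(-29) = 46 - (-1)*(1 + 754)/29 = 46 - (-1)*755/29 = 46 - 1*(-755/29) = 46 + 755/29 = 2089/29 ≈ 72.034)
Y = 3511 (Y = 1976 + 1535 = 3511)
w + Y = 2089/29 + 3511 = 103908/29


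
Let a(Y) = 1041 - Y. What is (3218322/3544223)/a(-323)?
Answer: 1609161/2417160086 ≈ 0.00066572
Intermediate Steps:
(3218322/3544223)/a(-323) = (3218322/3544223)/(1041 - 1*(-323)) = (3218322*(1/3544223))/(1041 + 323) = (3218322/3544223)/1364 = (3218322/3544223)*(1/1364) = 1609161/2417160086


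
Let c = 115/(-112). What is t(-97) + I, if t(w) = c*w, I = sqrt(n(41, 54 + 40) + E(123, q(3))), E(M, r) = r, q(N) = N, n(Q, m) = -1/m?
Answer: 11155/112 + sqrt(26414)/94 ≈ 101.33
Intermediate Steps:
c = -115/112 (c = 115*(-1/112) = -115/112 ≈ -1.0268)
I = sqrt(26414)/94 (I = sqrt(-1/(54 + 40) + 3) = sqrt(-1/94 + 3) = sqrt(281/94) = sqrt(26414)/94 ≈ 1.7290)
t(w) = -115*w/112
t(-97) + I = -115/112*(-97) + sqrt(26414)/94 = 11155/112 + sqrt(26414)/94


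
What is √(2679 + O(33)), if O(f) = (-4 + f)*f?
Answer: 6*√101 ≈ 60.299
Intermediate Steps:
O(f) = f*(-4 + f)
√(2679 + O(33)) = √(2679 + 33*(-4 + 33)) = √(2679 + 33*29) = √(2679 + 957) = √3636 = 6*√101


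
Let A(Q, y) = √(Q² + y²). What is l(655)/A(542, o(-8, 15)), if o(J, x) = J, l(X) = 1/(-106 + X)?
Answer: √73457/80655786 ≈ 3.3603e-6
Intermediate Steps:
l(655)/A(542, o(-8, 15)) = 1/((-106 + 655)*(√(542² + (-8)²))) = 1/(549*(√(293764 + 64))) = 1/(549*(√293828)) = 1/(549*((2*√73457))) = (√73457/146914)/549 = √73457/80655786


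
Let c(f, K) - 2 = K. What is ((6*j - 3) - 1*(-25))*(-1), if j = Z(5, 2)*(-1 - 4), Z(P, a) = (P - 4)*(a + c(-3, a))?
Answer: 158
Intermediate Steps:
c(f, K) = 2 + K
Z(P, a) = (-4 + P)*(2 + 2*a) (Z(P, a) = (P - 4)*(a + (2 + a)) = (-4 + P)*(2 + 2*a))
j = -30 (j = (-8 - 8*2 + 2*5 + 2*5*2)*(-1 - 4) = (-8 - 16 + 10 + 20)*(-5) = 6*(-5) = -30)
((6*j - 3) - 1*(-25))*(-1) = ((6*(-30) - 3) - 1*(-25))*(-1) = ((-180 - 3) + 25)*(-1) = (-183 + 25)*(-1) = -158*(-1) = 158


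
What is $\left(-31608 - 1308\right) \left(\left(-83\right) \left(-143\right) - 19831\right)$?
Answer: $262077192$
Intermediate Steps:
$\left(-31608 - 1308\right) \left(\left(-83\right) \left(-143\right) - 19831\right) = - 32916 \left(11869 - 19831\right) = \left(-32916\right) \left(-7962\right) = 262077192$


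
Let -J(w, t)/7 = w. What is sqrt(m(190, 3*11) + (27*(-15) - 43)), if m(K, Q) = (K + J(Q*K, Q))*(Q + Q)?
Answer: 2*I*sqrt(721162) ≈ 1698.4*I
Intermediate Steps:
J(w, t) = -7*w
m(K, Q) = 2*Q*(K - 7*K*Q) (m(K, Q) = (K - 7*Q*K)*(Q + Q) = (K - 7*K*Q)*(2*Q) = 2*Q*(K - 7*K*Q))
sqrt(m(190, 3*11) + (27*(-15) - 43)) = sqrt(2*190*(3*11)*(1 - 21*11) + (27*(-15) - 43)) = sqrt(2*190*33*(1 - 7*33) + (-405 - 43)) = sqrt(2*190*33*(1 - 231) - 448) = sqrt(2*190*33*(-230) - 448) = sqrt(-2884200 - 448) = sqrt(-2884648) = 2*I*sqrt(721162)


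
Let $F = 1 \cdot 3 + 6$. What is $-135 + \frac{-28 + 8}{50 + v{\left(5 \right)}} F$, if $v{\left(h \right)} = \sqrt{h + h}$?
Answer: $- \frac{11505}{83} + \frac{6 \sqrt{10}}{83} \approx -138.39$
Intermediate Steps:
$v{\left(h \right)} = \sqrt{2} \sqrt{h}$ ($v{\left(h \right)} = \sqrt{2 h} = \sqrt{2} \sqrt{h}$)
$F = 9$ ($F = 3 + 6 = 9$)
$-135 + \frac{-28 + 8}{50 + v{\left(5 \right)}} F = -135 + \frac{-28 + 8}{50 + \sqrt{2} \sqrt{5}} \cdot 9 = -135 + - \frac{20}{50 + \sqrt{10}} \cdot 9 = -135 - \frac{180}{50 + \sqrt{10}}$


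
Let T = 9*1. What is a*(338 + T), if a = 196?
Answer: 68012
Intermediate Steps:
T = 9
a*(338 + T) = 196*(338 + 9) = 196*347 = 68012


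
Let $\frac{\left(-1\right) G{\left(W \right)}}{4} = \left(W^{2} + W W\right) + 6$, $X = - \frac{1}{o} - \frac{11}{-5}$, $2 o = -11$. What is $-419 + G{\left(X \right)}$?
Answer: $- \frac{1477363}{3025} \approx -488.38$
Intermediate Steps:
$o = - \frac{11}{2}$ ($o = \frac{1}{2} \left(-11\right) = - \frac{11}{2} \approx -5.5$)
$X = \frac{131}{55}$ ($X = - \frac{1}{- \frac{11}{2}} - \frac{11}{-5} = \left(-1\right) \left(- \frac{2}{11}\right) - - \frac{11}{5} = \frac{2}{11} + \frac{11}{5} = \frac{131}{55} \approx 2.3818$)
$G{\left(W \right)} = -24 - 8 W^{2}$ ($G{\left(W \right)} = - 4 \left(\left(W^{2} + W W\right) + 6\right) = - 4 \left(\left(W^{2} + W^{2}\right) + 6\right) = - 4 \left(2 W^{2} + 6\right) = - 4 \left(6 + 2 W^{2}\right) = -24 - 8 W^{2}$)
$-419 + G{\left(X \right)} = -419 - \left(24 + 8 \left(\frac{131}{55}\right)^{2}\right) = -419 - \frac{209888}{3025} = - \frac{1477363}{3025}$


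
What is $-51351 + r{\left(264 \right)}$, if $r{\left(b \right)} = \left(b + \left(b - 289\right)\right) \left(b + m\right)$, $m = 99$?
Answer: $35406$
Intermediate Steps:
$r{\left(b \right)} = \left(-289 + 2 b\right) \left(99 + b\right)$ ($r{\left(b \right)} = \left(b + \left(b - 289\right)\right) \left(b + 99\right) = \left(b + \left(-289 + b\right)\right) \left(99 + b\right) = \left(-289 + 2 b\right) \left(99 + b\right)$)
$-51351 + r{\left(264 \right)} = -51351 - \left(52635 - 139392\right) = -51351 - -86757 = -51351 + 86757 = 35406$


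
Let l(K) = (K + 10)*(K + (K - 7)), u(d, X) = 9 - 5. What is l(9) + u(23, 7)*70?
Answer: 489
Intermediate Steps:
u(d, X) = 4
l(K) = (-7 + 2*K)*(10 + K) (l(K) = (10 + K)*(K + (-7 + K)) = (10 + K)*(-7 + 2*K) = (-7 + 2*K)*(10 + K))
l(9) + u(23, 7)*70 = (-70 + 2*9² + 13*9) + 4*70 = (-70 + 2*81 + 117) + 280 = (-70 + 162 + 117) + 280 = 209 + 280 = 489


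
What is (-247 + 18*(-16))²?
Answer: 286225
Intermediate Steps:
(-247 + 18*(-16))² = (-247 - 288)² = (-535)² = 286225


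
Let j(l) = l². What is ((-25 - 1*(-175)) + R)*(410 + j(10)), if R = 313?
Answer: 236130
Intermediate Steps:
((-25 - 1*(-175)) + R)*(410 + j(10)) = ((-25 - 1*(-175)) + 313)*(410 + 10²) = ((-25 + 175) + 313)*(410 + 100) = (150 + 313)*510 = 463*510 = 236130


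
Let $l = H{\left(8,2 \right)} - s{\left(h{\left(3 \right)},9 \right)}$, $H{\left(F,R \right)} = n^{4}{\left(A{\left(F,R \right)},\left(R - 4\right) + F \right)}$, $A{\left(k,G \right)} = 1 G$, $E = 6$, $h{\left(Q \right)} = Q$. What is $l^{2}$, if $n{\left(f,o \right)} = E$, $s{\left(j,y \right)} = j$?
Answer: $1671849$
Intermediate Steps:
$A{\left(k,G \right)} = G$
$n{\left(f,o \right)} = 6$
$H{\left(F,R \right)} = 1296$ ($H{\left(F,R \right)} = 6^{4} = 1296$)
$l = 1293$ ($l = 1296 - 3 = 1293$)
$l^{2} = 1293^{2} = 1671849$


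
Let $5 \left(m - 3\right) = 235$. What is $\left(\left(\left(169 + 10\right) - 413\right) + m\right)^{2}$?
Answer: $33856$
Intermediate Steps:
$m = 50$ ($m = 3 + \frac{1}{5} \cdot 235 = 3 + 47 = 50$)
$\left(\left(\left(169 + 10\right) - 413\right) + m\right)^{2} = \left(\left(\left(169 + 10\right) - 413\right) + 50\right)^{2} = \left(\left(179 - 413\right) + 50\right)^{2} = \left(-234 + 50\right)^{2} = \left(-184\right)^{2} = 33856$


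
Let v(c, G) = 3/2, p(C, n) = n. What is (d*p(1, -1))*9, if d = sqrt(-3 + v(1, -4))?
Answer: -9*I*sqrt(6)/2 ≈ -11.023*I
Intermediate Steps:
v(c, G) = 3/2 (v(c, G) = 3*(1/2) = 3/2)
d = I*sqrt(6)/2 (d = sqrt(-3 + 3/2) = sqrt(-3/2) = I*sqrt(6)/2 ≈ 1.2247*I)
(d*p(1, -1))*9 = ((I*sqrt(6)/2)*(-1))*9 = -I*sqrt(6)/2*9 = -9*I*sqrt(6)/2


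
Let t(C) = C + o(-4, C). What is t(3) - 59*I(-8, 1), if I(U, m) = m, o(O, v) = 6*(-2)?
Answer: -68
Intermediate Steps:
o(O, v) = -12
t(C) = -12 + C (t(C) = C - 12 = -12 + C)
t(3) - 59*I(-8, 1) = (-12 + 3) - 59*1 = -9 - 59 = -68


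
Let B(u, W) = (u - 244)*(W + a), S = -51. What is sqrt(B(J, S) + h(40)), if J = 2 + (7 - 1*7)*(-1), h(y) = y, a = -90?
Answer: sqrt(34162) ≈ 184.83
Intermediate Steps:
J = 2 (J = 2 + (7 - 7)*(-1) = 2 + 0*(-1) = 2 + 0 = 2)
B(u, W) = (-244 + u)*(-90 + W) (B(u, W) = (u - 244)*(W - 90) = (-244 + u)*(-90 + W))
sqrt(B(J, S) + h(40)) = sqrt((21960 - 244*(-51) - 90*2 - 51*2) + 40) = sqrt((21960 + 12444 - 180 - 102) + 40) = sqrt(34122 + 40) = sqrt(34162)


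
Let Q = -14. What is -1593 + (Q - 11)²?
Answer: -968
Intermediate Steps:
-1593 + (Q - 11)² = -1593 + (-14 - 11)² = -1593 + (-25)² = -1593 + 625 = -968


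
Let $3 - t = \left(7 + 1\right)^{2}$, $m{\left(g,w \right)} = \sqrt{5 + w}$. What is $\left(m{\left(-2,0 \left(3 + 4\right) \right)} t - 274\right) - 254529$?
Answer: $-254803 - 61 \sqrt{5} \approx -2.5494 \cdot 10^{5}$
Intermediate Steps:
$t = -61$ ($t = 3 - \left(7 + 1\right)^{2} = 3 - 8^{2} = 3 - 64 = -61$)
$\left(m{\left(-2,0 \left(3 + 4\right) \right)} t - 274\right) - 254529 = \left(\sqrt{5 + 0 \left(3 + 4\right)} \left(-61\right) - 274\right) - 254529 = \left(\sqrt{5 + 0 \cdot 7} \left(-61\right) - 274\right) - 254529 = \left(\sqrt{5 + 0} \left(-61\right) - 274\right) - 254529 = \left(\sqrt{5} \left(-61\right) - 274\right) - 254529 = \left(- 61 \sqrt{5} - 274\right) - 254529 = \left(-274 - 61 \sqrt{5}\right) - 254529 = -254803 - 61 \sqrt{5}$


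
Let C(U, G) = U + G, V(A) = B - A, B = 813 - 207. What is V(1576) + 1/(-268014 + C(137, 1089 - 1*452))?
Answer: -259222801/267240 ≈ -970.00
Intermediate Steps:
B = 606
V(A) = 606 - A
C(U, G) = G + U
V(1576) + 1/(-268014 + C(137, 1089 - 1*452)) = (606 - 1*1576) + 1/(-268014 + ((1089 - 1*452) + 137)) = (606 - 1576) + 1/(-268014 + ((1089 - 452) + 137)) = -970 + 1/(-268014 + (637 + 137)) = -970 + 1/(-268014 + 774) = -970 + 1/(-267240) = -970 - 1/267240 = -259222801/267240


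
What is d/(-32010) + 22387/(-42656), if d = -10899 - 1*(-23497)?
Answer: -626994079/682709280 ≈ -0.91839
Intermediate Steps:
d = 12598 (d = -10899 + 23497 = 12598)
d/(-32010) + 22387/(-42656) = 12598/(-32010) + 22387/(-42656) = 12598*(-1/32010) + 22387*(-1/42656) = -6299/16005 - 22387/42656 = -626994079/682709280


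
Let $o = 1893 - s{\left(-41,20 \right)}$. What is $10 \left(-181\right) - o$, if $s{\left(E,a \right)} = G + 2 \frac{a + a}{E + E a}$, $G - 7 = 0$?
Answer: $- \frac{3182336}{861} \approx -3696.1$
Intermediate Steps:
$G = 7$ ($G = 7 + 0 = 7$)
$s{\left(E,a \right)} = 7 + \frac{4 a}{E + E a}$ ($s{\left(E,a \right)} = 7 + 2 \frac{a + a}{E + E a} = 7 + 2 \frac{2 a}{E + E a} = 7 + \frac{4 a}{E + E a}$)
$o = \frac{1623926}{861}$ ($o = 1893 - \frac{4 \cdot 20 + 7 \left(-41\right) + 7 \left(-41\right) 20}{\left(-41\right) \left(1 + 20\right)} = 1893 - - \frac{80 - 287 - 5740}{41 \cdot 21} = 1893 - \left(- \frac{1}{41}\right) \frac{1}{21} \left(-5947\right) = 1893 - \frac{5947}{861} = \frac{1623926}{861} \approx 1886.1$)
$10 \left(-181\right) - o = 10 \left(-181\right) - \frac{1623926}{861} = -1810 - \frac{1623926}{861} = - \frac{3182336}{861}$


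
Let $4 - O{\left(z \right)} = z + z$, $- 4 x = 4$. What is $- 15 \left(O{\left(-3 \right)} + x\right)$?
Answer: $-135$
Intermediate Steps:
$x = -1$ ($x = \left(- \frac{1}{4}\right) 4 = -1$)
$O{\left(z \right)} = 4 - 2 z$ ($O{\left(z \right)} = 4 - \left(z + z\right) = 4 - 2 z$)
$- 15 \left(O{\left(-3 \right)} + x\right) = - 15 \left(\left(4 - -6\right) - 1\right) = - 15 \left(\left(4 + 6\right) - 1\right) = - 15 \left(10 - 1\right) = \left(-15\right) 9 = -135$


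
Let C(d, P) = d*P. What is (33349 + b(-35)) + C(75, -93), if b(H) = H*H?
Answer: 27599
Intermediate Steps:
C(d, P) = P*d
b(H) = H²
(33349 + b(-35)) + C(75, -93) = (33349 + (-35)²) - 93*75 = (33349 + 1225) - 6975 = 34574 - 6975 = 27599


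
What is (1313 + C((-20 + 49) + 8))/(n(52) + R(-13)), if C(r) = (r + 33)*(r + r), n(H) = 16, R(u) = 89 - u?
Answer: 6493/118 ≈ 55.025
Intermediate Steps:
C(r) = 2*r*(33 + r) (C(r) = (33 + r)*(2*r) = 2*r*(33 + r))
(1313 + C((-20 + 49) + 8))/(n(52) + R(-13)) = (1313 + 2*((-20 + 49) + 8)*(33 + ((-20 + 49) + 8)))/(16 + (89 - 1*(-13))) = (1313 + 2*(29 + 8)*(33 + (29 + 8)))/(16 + (89 + 13)) = (1313 + 2*37*(33 + 37))/(16 + 102) = (1313 + 2*37*70)/118 = (1313 + 5180)*(1/118) = 6493*(1/118) = 6493/118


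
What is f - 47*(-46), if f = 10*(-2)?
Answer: 2142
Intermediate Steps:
f = -20
f - 47*(-46) = -20 - 47*(-46) = -20 + 2162 = 2142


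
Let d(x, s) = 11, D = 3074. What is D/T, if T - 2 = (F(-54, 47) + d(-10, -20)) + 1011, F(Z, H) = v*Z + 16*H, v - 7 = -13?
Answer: 1537/1050 ≈ 1.4638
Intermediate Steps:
v = -6 (v = 7 - 13 = -6)
F(Z, H) = -6*Z + 16*H
T = 2100 (T = 2 + (((-6*(-54) + 16*47) + 11) + 1011) = 2 + (((324 + 752) + 11) + 1011) = 2 + ((1076 + 11) + 1011) = 2 + (1087 + 1011) = 2 + 2098 = 2100)
D/T = 3074/2100 = 3074*(1/2100) = 1537/1050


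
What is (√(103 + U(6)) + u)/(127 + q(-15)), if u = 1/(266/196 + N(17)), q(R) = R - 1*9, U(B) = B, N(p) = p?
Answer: 14/26471 + √109/103 ≈ 0.10189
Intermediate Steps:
q(R) = -9 + R (q(R) = R - 9 = -9 + R)
u = 14/257 (u = 1/(266/196 + 17) = 1/(266*(1/196) + 17) = 1/(19/14 + 17) = 1/(257/14) = 14/257 ≈ 0.054475)
(√(103 + U(6)) + u)/(127 + q(-15)) = (√(103 + 6) + 14/257)/(127 + (-9 - 15)) = (√109 + 14/257)/(127 - 24) = (14/257 + √109)/103 = (14/257 + √109)*(1/103) = 14/26471 + √109/103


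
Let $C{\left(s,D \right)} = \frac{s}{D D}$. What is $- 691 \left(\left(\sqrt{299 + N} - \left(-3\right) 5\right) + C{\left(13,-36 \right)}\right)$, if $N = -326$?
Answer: $- \frac{13442023}{1296} - 2073 i \sqrt{3} \approx -10372.0 - 3590.5 i$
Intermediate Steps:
$C{\left(s,D \right)} = \frac{s}{D^{2}}$
$- 691 \left(\left(\sqrt{299 + N} - \left(-3\right) 5\right) + C{\left(13,-36 \right)}\right) = - 691 \left(\left(\sqrt{299 - 326} - \left(-3\right) 5\right) + \frac{13}{1296}\right) = - 691 \left(\left(\sqrt{-27} - -15\right) + 13 \cdot \frac{1}{1296}\right) = - 691 \left(\left(3 i \sqrt{3} + 15\right) + \frac{13}{1296}\right) = - 691 \left(\left(15 + 3 i \sqrt{3}\right) + \frac{13}{1296}\right) = - 691 \left(\frac{19453}{1296} + 3 i \sqrt{3}\right) = - \frac{13442023}{1296} - 2073 i \sqrt{3}$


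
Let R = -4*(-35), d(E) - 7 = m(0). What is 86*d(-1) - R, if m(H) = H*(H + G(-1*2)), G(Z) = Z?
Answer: 462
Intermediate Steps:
m(H) = H*(-2 + H) (m(H) = H*(H - 1*2) = H*(H - 2) = H*(-2 + H))
d(E) = 7 (d(E) = 7 + 0*(-2 + 0) = 7 + 0*(-2) = 7 + 0 = 7)
R = 140
86*d(-1) - R = 86*7 - 1*140 = 602 - 140 = 462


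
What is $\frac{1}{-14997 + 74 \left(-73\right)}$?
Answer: $- \frac{1}{20399} \approx -4.9022 \cdot 10^{-5}$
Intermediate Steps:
$\frac{1}{-14997 + 74 \left(-73\right)} = \frac{1}{-14997 - 5402} = \frac{1}{-20399} = - \frac{1}{20399}$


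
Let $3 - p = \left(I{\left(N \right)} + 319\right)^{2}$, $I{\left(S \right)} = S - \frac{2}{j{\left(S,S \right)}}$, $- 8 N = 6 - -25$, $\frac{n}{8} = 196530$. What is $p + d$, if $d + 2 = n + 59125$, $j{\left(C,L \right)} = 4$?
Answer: $\frac{98072135}{64} \approx 1.5324 \cdot 10^{6}$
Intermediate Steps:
$n = 1572240$ ($n = 8 \cdot 196530 = 1572240$)
$d = 1631363$ ($d = -2 + \left(1572240 + 59125\right) = -2 + 1631365 = 1631363$)
$N = - \frac{31}{8}$ ($N = - \frac{6 - -25}{8} = - \frac{6 + 25}{8} = \left(- \frac{1}{8}\right) 31 = - \frac{31}{8} \approx -3.875$)
$I{\left(S \right)} = - \frac{1}{2} + S$ ($I{\left(S \right)} = S - \frac{2}{4} = S - \frac{1}{2} = - \frac{1}{2} + S$)
$p = - \frac{6335097}{64}$ ($p = 3 - \left(\left(- \frac{1}{2} - \frac{31}{8}\right) + 319\right)^{2} = 3 - \left(- \frac{35}{8} + 319\right)^{2} = 3 - \left(\frac{2517}{8}\right)^{2} = 3 - \frac{6335289}{64} = - \frac{6335097}{64} \approx -98986.0$)
$p + d = - \frac{6335097}{64} + 1631363 = \frac{98072135}{64}$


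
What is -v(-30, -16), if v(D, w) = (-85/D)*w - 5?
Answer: 151/3 ≈ 50.333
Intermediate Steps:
v(D, w) = -5 - 85*w/D (v(D, w) = -85*w/D - 5 = -5 - 85*w/D)
-v(-30, -16) = -(-5 - 85*(-16)/(-30)) = -(-5 - 85*(-16)*(-1/30)) = -(-5 - 136/3) = -1*(-151/3) = 151/3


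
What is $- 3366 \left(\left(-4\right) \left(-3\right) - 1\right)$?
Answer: $-37026$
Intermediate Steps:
$- 3366 \left(\left(-4\right) \left(-3\right) - 1\right) = - 3366 \left(12 - 1\right) = \left(-3366\right) 11 = -37026$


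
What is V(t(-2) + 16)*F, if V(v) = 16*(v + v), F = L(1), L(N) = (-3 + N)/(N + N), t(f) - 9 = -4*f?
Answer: -1056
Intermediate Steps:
t(f) = 9 - 4*f
L(N) = (-3 + N)/(2*N) (L(N) = (-3 + N)/((2*N)) = (-3 + N)*(1/(2*N)) = (-3 + N)/(2*N))
F = -1 (F = (½)*(-3 + 1)/1 = (½)*1*(-2) = -1)
V(v) = 32*v (V(v) = 16*(2*v) = 32*v)
V(t(-2) + 16)*F = (32*((9 - 4*(-2)) + 16))*(-1) = (32*((9 + 8) + 16))*(-1) = (32*(17 + 16))*(-1) = (32*33)*(-1) = 1056*(-1) = -1056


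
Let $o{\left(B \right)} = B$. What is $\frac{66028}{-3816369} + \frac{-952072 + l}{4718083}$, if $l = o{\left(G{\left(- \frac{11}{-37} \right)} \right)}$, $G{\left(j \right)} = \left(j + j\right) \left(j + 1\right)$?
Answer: $- \frac{5400678587985484}{24650139664158363} \approx -0.21909$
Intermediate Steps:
$G{\left(j \right)} = 2 j \left(1 + j\right)$
$l = \frac{1056}{1369}$ ($l = 2 \left(- \frac{11}{-37}\right) \left(1 - \frac{11}{-37}\right) = 2 \left(\left(-11\right) \left(- \frac{1}{37}\right)\right) \left(1 - - \frac{11}{37}\right) = 2 \cdot \frac{11}{37} \left(1 + \frac{11}{37}\right) = 2 \cdot \frac{11}{37} \cdot \frac{48}{37} = \frac{1056}{1369} \approx 0.77137$)
$\frac{66028}{-3816369} + \frac{-952072 + l}{4718083} = \frac{66028}{-3816369} + \frac{-952072 + \frac{1056}{1369}}{4718083} = 66028 \left(- \frac{1}{3816369}\right) - \frac{1303385512}{6459055627} = - \frac{66028}{3816369} - \frac{1303385512}{6459055627} = - \frac{5400678587985484}{24650139664158363}$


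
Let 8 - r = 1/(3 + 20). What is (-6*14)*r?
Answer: -15372/23 ≈ -668.35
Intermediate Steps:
r = 183/23 (r = 8 - 1/(3 + 20) = 8 - 1/23 = 183/23 ≈ 7.9565)
(-6*14)*r = -6*14*(183/23) = -84*183/23 = -15372/23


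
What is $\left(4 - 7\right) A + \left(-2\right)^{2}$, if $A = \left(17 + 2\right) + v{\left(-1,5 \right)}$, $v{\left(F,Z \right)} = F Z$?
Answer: $-38$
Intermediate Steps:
$A = 14$ ($A = \left(17 + 2\right) - 5 = 19 - 5 = 14$)
$\left(4 - 7\right) A + \left(-2\right)^{2} = \left(4 - 7\right) 14 + \left(-2\right)^{2} = \left(-3\right) 14 + 4 = -42 + 4 = -38$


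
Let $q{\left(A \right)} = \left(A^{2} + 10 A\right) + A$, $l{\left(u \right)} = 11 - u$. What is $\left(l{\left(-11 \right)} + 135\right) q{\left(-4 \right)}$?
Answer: $-4396$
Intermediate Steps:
$q{\left(A \right)} = A^{2} + 11 A$
$\left(l{\left(-11 \right)} + 135\right) q{\left(-4 \right)} = \left(\left(11 - -11\right) + 135\right) \left(- 4 \left(11 - 4\right)\right) = \left(\left(11 + 11\right) + 135\right) \left(\left(-4\right) 7\right) = \left(22 + 135\right) \left(-28\right) = 157 \left(-28\right) = -4396$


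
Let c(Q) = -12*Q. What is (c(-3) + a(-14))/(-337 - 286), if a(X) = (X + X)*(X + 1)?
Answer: -400/623 ≈ -0.64205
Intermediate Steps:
a(X) = 2*X*(1 + X) (a(X) = (2*X)*(1 + X) = 2*X*(1 + X))
(c(-3) + a(-14))/(-337 - 286) = (-12*(-3) + 2*(-14)*(1 - 14))/(-337 - 286) = (36 + 2*(-14)*(-13))/(-623) = (36 + 364)*(-1/623) = 400*(-1/623) = -400/623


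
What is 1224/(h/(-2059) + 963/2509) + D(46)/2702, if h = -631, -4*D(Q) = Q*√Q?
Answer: 1580805486/891499 - 23*√46/5404 ≈ 1773.2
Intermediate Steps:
D(Q) = -Q^(3/2)/4 (D(Q) = -Q*√Q/4 = -Q^(3/2)/4)
1224/(h/(-2059) + 963/2509) + D(46)/2702 = 1224/(-631/(-2059) + 963/2509) - 23*√46/2/2702 = 1224/(-631*(-1/2059) + 963*(1/2509)) - 23*√46/2*(1/2702) = 1224/(631/2059 + 963/2509) - 23*√46/2*(1/2702) = 1224/(3565996/5166031) - 23*√46/5404 = 1224*(5166031/3565996) - 23*√46/5404 = 1580805486/891499 - 23*√46/5404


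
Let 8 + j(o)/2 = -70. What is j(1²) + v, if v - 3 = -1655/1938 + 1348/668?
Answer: -49141117/323646 ≈ -151.84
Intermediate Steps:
j(o) = -156 (j(o) = -16 + 2*(-70) = -16 - 140 = -156)
v = 1347659/323646 (v = 3 + (-1655/1938 + 1348/668) = 3 + (-1655*1/1938 + 1348*(1/668)) = 3 + (-1655/1938 + 337/167) = 3 + 376721/323646 = 1347659/323646 ≈ 4.1640)
j(1²) + v = -156 + 1347659/323646 = -49141117/323646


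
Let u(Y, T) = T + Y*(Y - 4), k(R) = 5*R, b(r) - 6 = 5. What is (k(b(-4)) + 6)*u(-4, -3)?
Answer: 1769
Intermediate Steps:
b(r) = 11 (b(r) = 6 + 5 = 11)
u(Y, T) = T + Y*(-4 + Y)
(k(b(-4)) + 6)*u(-4, -3) = (5*11 + 6)*(-3 + (-4)² - 4*(-4)) = (55 + 6)*(-3 + 16 + 16) = 61*29 = 1769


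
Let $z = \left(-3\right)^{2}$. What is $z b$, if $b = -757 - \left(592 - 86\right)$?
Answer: $-11367$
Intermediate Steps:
$z = 9$
$b = -1263$ ($b = -757 - \left(592 - 86\right) = -757 - 506 = -1263$)
$z b = 9 \left(-1263\right) = -11367$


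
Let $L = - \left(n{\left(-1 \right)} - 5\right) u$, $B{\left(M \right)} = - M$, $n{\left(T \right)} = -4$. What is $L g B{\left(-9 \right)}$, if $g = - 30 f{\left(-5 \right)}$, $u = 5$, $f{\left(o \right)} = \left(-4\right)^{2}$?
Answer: $-194400$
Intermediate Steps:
$f{\left(o \right)} = 16$
$L = 45$ ($L = - \left(-4 - 5\right) 5 = - \left(-9\right) 5 = \left(-1\right) \left(-45\right) = 45$)
$g = -480$ ($g = \left(-30\right) 16 = -480$)
$L g B{\left(-9 \right)} = 45 \left(-480\right) \left(\left(-1\right) \left(-9\right)\right) = \left(-21600\right) 9 = -194400$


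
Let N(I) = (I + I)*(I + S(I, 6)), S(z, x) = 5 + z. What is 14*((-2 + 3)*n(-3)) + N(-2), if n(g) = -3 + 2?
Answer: -18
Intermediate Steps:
n(g) = -1
N(I) = 2*I*(5 + 2*I) (N(I) = (I + I)*(I + (5 + I)) = (2*I)*(5 + 2*I) = 2*I*(5 + 2*I))
14*((-2 + 3)*n(-3)) + N(-2) = 14*((-2 + 3)*(-1)) + 2*(-2)*(5 + 2*(-2)) = 14*(1*(-1)) + 2*(-2)*(5 - 4) = 14*(-1) + 2*(-2)*1 = -14 - 4 = -18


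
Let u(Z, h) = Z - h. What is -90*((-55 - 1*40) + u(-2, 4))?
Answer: 9090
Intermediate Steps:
-90*((-55 - 1*40) + u(-2, 4)) = -90*((-55 - 1*40) + (-2 - 1*4)) = -90*((-55 - 40) + (-2 - 4)) = -90*(-95 - 6) = -90*(-101) = 9090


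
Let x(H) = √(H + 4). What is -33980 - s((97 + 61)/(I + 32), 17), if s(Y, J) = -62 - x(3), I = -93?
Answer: -33918 + √7 ≈ -33915.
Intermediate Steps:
x(H) = √(4 + H)
s(Y, J) = -62 - √7 (s(Y, J) = -62 - √(4 + 3) = -62 - √7)
-33980 - s((97 + 61)/(I + 32), 17) = -33980 - (-62 - √7) = -33980 + (62 + √7) = -33918 + √7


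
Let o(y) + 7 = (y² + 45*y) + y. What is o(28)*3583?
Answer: 7398895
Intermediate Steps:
o(y) = -7 + y² + 46*y (o(y) = -7 + ((y² + 45*y) + y) = -7 + (y² + 46*y) = -7 + y² + 46*y)
o(28)*3583 = (-7 + 28² + 46*28)*3583 = (-7 + 784 + 1288)*3583 = 2065*3583 = 7398895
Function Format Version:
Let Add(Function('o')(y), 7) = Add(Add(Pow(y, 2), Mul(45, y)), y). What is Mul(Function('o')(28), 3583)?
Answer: 7398895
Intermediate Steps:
Function('o')(y) = Add(-7, Pow(y, 2), Mul(46, y)) (Function('o')(y) = Add(-7, Add(Add(Pow(y, 2), Mul(45, y)), y)) = Add(-7, Add(Pow(y, 2), Mul(46, y))) = Add(-7, Pow(y, 2), Mul(46, y)))
Mul(Function('o')(28), 3583) = Mul(Add(-7, Pow(28, 2), Mul(46, 28)), 3583) = Mul(Add(-7, 784, 1288), 3583) = Mul(2065, 3583) = 7398895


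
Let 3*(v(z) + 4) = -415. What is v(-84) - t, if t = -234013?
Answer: 701612/3 ≈ 2.3387e+5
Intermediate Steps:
v(z) = -427/3 (v(z) = -4 + (⅓)*(-415) = -4 - 415/3 = -427/3)
v(-84) - t = -427/3 - 1*(-234013) = -427/3 + 234013 = 701612/3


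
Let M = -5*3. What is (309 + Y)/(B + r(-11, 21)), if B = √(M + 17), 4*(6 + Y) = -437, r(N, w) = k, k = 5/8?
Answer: -7750/103 + 12400*√2/103 ≈ 95.012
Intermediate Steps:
k = 5/8 (k = 5*(⅛) = 5/8 ≈ 0.62500)
r(N, w) = 5/8
Y = -461/4 (Y = -6 + (¼)*(-437) = -6 - 437/4 = -461/4 ≈ -115.25)
M = -15
B = √2 (B = √(-15 + 17) = √2 ≈ 1.4142)
(309 + Y)/(B + r(-11, 21)) = (309 - 461/4)/(√2 + 5/8) = 775/(4*(5/8 + √2))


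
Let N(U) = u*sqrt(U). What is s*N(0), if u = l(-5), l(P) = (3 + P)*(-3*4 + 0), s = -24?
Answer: 0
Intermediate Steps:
l(P) = -36 - 12*P (l(P) = (3 + P)*(-12 + 0) = (3 + P)*(-12) = -36 - 12*P)
u = 24 (u = -36 - 12*(-5) = -36 + 60 = 24)
N(U) = 24*sqrt(U)
s*N(0) = -576*sqrt(0) = -576*0 = -24*0 = 0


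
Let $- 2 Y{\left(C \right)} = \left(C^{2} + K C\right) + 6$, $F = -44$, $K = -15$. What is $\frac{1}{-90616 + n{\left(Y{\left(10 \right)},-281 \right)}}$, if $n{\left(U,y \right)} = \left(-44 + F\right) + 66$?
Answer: $- \frac{1}{90638} \approx -1.1033 \cdot 10^{-5}$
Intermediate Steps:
$Y{\left(C \right)} = -3 - \frac{C^{2}}{2} + \frac{15 C}{2}$ ($Y{\left(C \right)} = - \frac{\left(C^{2} - 15 C\right) + 6}{2} = - \frac{6 + C^{2} - 15 C}{2} = -3 - \frac{C^{2}}{2} + \frac{15 C}{2}$)
$n{\left(U,y \right)} = -22$ ($n{\left(U,y \right)} = \left(-44 - 44\right) + 66 = -88 + 66 = -22$)
$\frac{1}{-90616 + n{\left(Y{\left(10 \right)},-281 \right)}} = \frac{1}{-90616 - 22} = \frac{1}{-90638} = - \frac{1}{90638}$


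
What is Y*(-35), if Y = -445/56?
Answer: 2225/8 ≈ 278.13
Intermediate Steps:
Y = -445/56 (Y = -445*1/56 = -445/56 ≈ -7.9464)
Y*(-35) = -445/56*(-35) = 2225/8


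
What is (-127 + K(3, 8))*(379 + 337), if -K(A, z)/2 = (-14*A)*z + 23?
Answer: 357284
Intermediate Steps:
K(A, z) = -46 + 28*A*z (K(A, z) = -2*((-14*A)*z + 23) = -2*(-14*A*z + 23) = -2*(23 - 14*A*z) = -46 + 28*A*z)
(-127 + K(3, 8))*(379 + 337) = (-127 + (-46 + 28*3*8))*(379 + 337) = (-127 + (-46 + 672))*716 = (-127 + 626)*716 = 499*716 = 357284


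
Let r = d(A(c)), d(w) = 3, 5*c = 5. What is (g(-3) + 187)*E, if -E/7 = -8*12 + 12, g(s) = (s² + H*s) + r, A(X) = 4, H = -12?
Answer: 138180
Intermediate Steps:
c = 1 (c = (⅕)*5 = 1)
r = 3
g(s) = 3 + s² - 12*s (g(s) = (s² - 12*s) + 3 = 3 + s² - 12*s)
E = 588 (E = -7*(-8*12 + 12) = -7*(-96 + 12) = -7*(-84) = 588)
(g(-3) + 187)*E = ((3 + (-3)² - 12*(-3)) + 187)*588 = ((3 + 9 + 36) + 187)*588 = (48 + 187)*588 = 235*588 = 138180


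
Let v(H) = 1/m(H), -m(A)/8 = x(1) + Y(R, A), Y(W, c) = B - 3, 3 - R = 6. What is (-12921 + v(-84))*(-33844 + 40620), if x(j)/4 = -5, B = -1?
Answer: -2101263857/24 ≈ -8.7553e+7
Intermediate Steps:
R = -3 (R = 3 - 1*6 = 3 - 6 = -3)
x(j) = -20 (x(j) = 4*(-5) = -20)
Y(W, c) = -4 (Y(W, c) = -1 - 3 = -4)
m(A) = 192 (m(A) = -8*(-20 - 4) = -8*(-24) = 192)
v(H) = 1/192
(-12921 + v(-84))*(-33844 + 40620) = (-12921 + 1/192)*(-33844 + 40620) = -2480831/192*6776 = -2101263857/24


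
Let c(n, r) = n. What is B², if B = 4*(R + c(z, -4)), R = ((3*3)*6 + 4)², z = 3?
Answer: 181387024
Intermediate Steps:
R = 3364 (R = (9*6 + 4)² = (54 + 4)² = 58² = 3364)
B = 13468 (B = 4*(3364 + 3) = 4*3367 = 13468)
B² = 13468² = 181387024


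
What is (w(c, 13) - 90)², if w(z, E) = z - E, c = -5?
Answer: 11664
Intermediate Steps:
(w(c, 13) - 90)² = ((-5 - 1*13) - 90)² = ((-5 - 13) - 90)² = (-18 - 90)² = (-108)² = 11664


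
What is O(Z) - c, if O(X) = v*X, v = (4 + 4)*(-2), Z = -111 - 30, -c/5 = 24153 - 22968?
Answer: 8181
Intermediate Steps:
c = -5925 (c = -5*(24153 - 22968) = -5*1185 = -5925)
Z = -141
v = -16 (v = 8*(-2) = -16)
O(X) = -16*X
O(Z) - c = -16*(-141) - 1*(-5925) = 2256 + 5925 = 8181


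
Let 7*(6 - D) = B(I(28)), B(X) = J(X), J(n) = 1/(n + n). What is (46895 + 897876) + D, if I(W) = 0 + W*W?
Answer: 10369872351/10976 ≈ 9.4478e+5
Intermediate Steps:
J(n) = 1/(2*n)
I(W) = W² (I(W) = 0 + W² = W²)
B(X) = 1/(2*X)
D = 65855/10976 (D = 6 - 1/(14*(28²)) = 6 - 1/(14*784) = 6 - ⅐*1/1568 = 6 - 1/10976 = 65855/10976 ≈ 5.9999)
(46895 + 897876) + D = (46895 + 897876) + 65855/10976 = 944771 + 65855/10976 = 10369872351/10976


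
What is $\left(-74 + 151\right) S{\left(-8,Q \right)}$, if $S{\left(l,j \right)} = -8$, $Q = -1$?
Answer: $-616$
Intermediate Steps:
$\left(-74 + 151\right) S{\left(-8,Q \right)} = \left(-74 + 151\right) \left(-8\right) = 77 \left(-8\right) = -616$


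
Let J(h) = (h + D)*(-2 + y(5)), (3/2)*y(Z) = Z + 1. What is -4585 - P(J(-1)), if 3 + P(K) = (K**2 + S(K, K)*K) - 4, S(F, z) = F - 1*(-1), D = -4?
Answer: -4768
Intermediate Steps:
S(F, z) = 1 + F (S(F, z) = F + 1 = 1 + F)
y(Z) = 2/3 + 2*Z/3 (y(Z) = 2*(Z + 1)/3 = 2*(1 + Z)/3 = 2/3 + 2*Z/3)
J(h) = -8 + 2*h (J(h) = (h - 4)*(-2 + (2/3 + (2/3)*5)) = (-4 + h)*(-2 + (2/3 + 10/3)) = (-4 + h)*(-2 + 4) = (-4 + h)*2 = -8 + 2*h)
P(K) = -7 + K**2 + K*(1 + K) (P(K) = -3 + ((K**2 + (1 + K)*K) - 4) = -3 + ((K**2 + K*(1 + K)) - 4) = -3 + (-4 + K**2 + K*(1 + K)) = -7 + K**2 + K*(1 + K))
-4585 - P(J(-1)) = -4585 - (-7 + (-8 + 2*(-1)) + 2*(-8 + 2*(-1))**2) = -4585 - (-7 + (-8 - 2) + 2*(-8 - 2)**2) = -4585 - (-7 - 10 + 2*(-10)**2) = -4585 - (-7 - 10 + 2*100) = -4585 - (-7 - 10 + 200) = -4585 - 1*183 = -4585 - 183 = -4768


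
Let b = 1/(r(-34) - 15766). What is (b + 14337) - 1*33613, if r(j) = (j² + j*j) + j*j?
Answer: -237056249/12298 ≈ -19276.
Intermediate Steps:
r(j) = 3*j² (r(j) = (j² + j²) + j² = 2*j² + j² = 3*j²)
b = -1/12298 (b = 1/(3*(-34)² - 15766) = 1/(3*1156 - 15766) = 1/(3468 - 15766) = 1/(-12298) = -1/12298 ≈ -8.1314e-5)
(b + 14337) - 1*33613 = (-1/12298 + 14337) - 1*33613 = 176316425/12298 - 33613 = -237056249/12298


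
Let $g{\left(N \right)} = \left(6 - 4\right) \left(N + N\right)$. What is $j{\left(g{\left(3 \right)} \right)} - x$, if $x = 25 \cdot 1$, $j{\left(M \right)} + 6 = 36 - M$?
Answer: $-7$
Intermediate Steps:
$g{\left(N \right)} = 4 N$ ($g{\left(N \right)} = 2 \cdot 2 N = 4 N$)
$j{\left(M \right)} = 30 - M$ ($j{\left(M \right)} = -6 - \left(-36 + M\right) = 30 - M$)
$x = 25$
$j{\left(g{\left(3 \right)} \right)} - x = \left(30 - 4 \cdot 3\right) - 25 = \left(30 - 12\right) - 25 = 18 - 25 = -7$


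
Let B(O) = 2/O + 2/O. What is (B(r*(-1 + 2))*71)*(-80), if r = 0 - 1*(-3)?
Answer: -22720/3 ≈ -7573.3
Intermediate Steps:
r = 3 (r = 0 + 3 = 3)
B(O) = 4/O
(B(r*(-1 + 2))*71)*(-80) = ((4/((3*(-1 + 2))))*71)*(-80) = ((4/((3*1)))*71)*(-80) = ((4/3)*71)*(-80) = (284/3)*(-80) = -22720/3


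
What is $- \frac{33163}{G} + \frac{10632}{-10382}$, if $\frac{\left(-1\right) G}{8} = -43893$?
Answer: $- \frac{2038830637}{1822788504} \approx -1.1185$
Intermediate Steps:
$G = 351144$ ($G = \left(-8\right) \left(-43893\right) = 351144$)
$- \frac{33163}{G} + \frac{10632}{-10382} = - \frac{33163}{351144} + \frac{10632}{-10382} = \left(-33163\right) \frac{1}{351144} + 10632 \left(- \frac{1}{10382}\right) = - \frac{33163}{351144} - \frac{5316}{5191} = - \frac{2038830637}{1822788504}$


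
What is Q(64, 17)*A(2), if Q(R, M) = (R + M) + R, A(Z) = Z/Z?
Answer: 145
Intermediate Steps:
A(Z) = 1
Q(R, M) = M + 2*R (Q(R, M) = (M + R) + R = M + 2*R)
Q(64, 17)*A(2) = (17 + 2*64)*1 = (17 + 128)*1 = 145*1 = 145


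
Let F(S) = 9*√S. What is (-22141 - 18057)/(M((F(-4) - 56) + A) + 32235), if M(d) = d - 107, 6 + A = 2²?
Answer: -107429155/85707102 + 20099*I/28569034 ≈ -1.2534 + 0.00070352*I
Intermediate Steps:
A = -2 (A = -6 + 2² = -6 + 4 = -2)
M(d) = -107 + d
(-22141 - 18057)/(M((F(-4) - 56) + A) + 32235) = (-22141 - 18057)/((-107 + ((9*√(-4) - 56) - 2)) + 32235) = -40198/((-107 + ((9*(2*I) - 56) - 2)) + 32235) = -40198/((-107 + ((18*I - 56) - 2)) + 32235) = -40198/((-107 + ((-56 + 18*I) - 2)) + 32235) = -40198/((-107 + (-58 + 18*I)) + 32235) = -40198/((-165 + 18*I) + 32235) = -40198*(32070 - 18*I)/1028485224 = -20099*(32070 - 18*I)/514242612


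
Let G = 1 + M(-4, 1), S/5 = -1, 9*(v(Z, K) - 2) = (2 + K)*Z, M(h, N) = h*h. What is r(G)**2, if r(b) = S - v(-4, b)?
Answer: 169/81 ≈ 2.0864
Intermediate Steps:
M(h, N) = h**2
v(Z, K) = 2 + Z*(2 + K)/9 (v(Z, K) = 2 + ((2 + K)*Z)/9 = 2 + (Z*(2 + K))/9 = 2 + Z*(2 + K)/9)
S = -5 (S = 5*(-1) = -5)
G = 17 (G = 1 + (-4)**2 = 1 + 16 = 17)
r(b) = -55/9 + 4*b/9 (r(b) = -5 - (2 + (2/9)*(-4) + (1/9)*b*(-4)) = -5 - (2 - 8/9 - 4*b/9) = -5 - (10/9 - 4*b/9) = -5 + (-10/9 + 4*b/9) = -55/9 + 4*b/9)
r(G)**2 = (-55/9 + (4/9)*17)**2 = (-55/9 + 68/9)**2 = (13/9)**2 = 169/81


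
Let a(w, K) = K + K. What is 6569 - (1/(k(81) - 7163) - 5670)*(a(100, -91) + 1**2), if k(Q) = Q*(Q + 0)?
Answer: -613860183/602 ≈ -1.0197e+6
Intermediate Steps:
a(w, K) = 2*K
k(Q) = Q**2 (k(Q) = Q*Q = Q**2)
6569 - (1/(k(81) - 7163) - 5670)*(a(100, -91) + 1**2) = 6569 - (1/(81**2 - 7163) - 5670)*(2*(-91) + 1**2) = 6569 - (1/(6561 - 7163) - 5670)*(-182 + 1) = 6569 - (1/(-602) - 5670)*(-181) = 6569 - (-1/602 - 5670)*(-181) = 6569 - (-3413341)*(-181)/602 = 6569 - 1*617814721/602 = 6569 - 617814721/602 = -613860183/602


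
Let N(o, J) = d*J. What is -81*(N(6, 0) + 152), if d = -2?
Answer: -12312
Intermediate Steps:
N(o, J) = -2*J
-81*(N(6, 0) + 152) = -81*(-2*0 + 152) = -81*(0 + 152) = -81*152 = -12312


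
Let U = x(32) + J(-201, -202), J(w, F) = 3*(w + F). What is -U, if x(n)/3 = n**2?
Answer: -1863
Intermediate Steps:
x(n) = 3*n**2
J(w, F) = 3*F + 3*w (J(w, F) = 3*(F + w) = 3*F + 3*w)
U = 1863 (U = 3*32**2 + (3*(-202) + 3*(-201)) = 3*1024 + (-606 - 603) = 3072 - 1209 = 1863)
-U = -1*1863 = -1863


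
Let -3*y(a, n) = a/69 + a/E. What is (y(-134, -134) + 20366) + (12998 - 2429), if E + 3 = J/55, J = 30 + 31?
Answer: 332737043/10764 ≈ 30912.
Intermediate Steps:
J = 61
E = -104/55 (E = -3 + 61/55 = -104/55 ≈ -1.8909)
y(a, n) = 3691*a/21528 (y(a, n) = -(a/69 + a/(-104/55))/3 = -(a*(1/69) + a*(-55/104))/3 = -(a/69 - 55*a/104)/3 = -(-3691)*a/21528 = 3691*a/21528)
(y(-134, -134) + 20366) + (12998 - 2429) = ((3691/21528)*(-134) + 20366) + (12998 - 2429) = (-247297/10764 + 20366) + 10569 = 218972327/10764 + 10569 = 332737043/10764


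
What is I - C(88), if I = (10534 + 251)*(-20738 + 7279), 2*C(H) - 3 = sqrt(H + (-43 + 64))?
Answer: -290310633/2 - sqrt(109)/2 ≈ -1.4516e+8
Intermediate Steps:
C(H) = 3/2 + sqrt(21 + H)/2 (C(H) = 3/2 + sqrt(H + (-43 + 64))/2 = 3/2 + sqrt(H + 21)/2 = 3/2 + sqrt(21 + H)/2)
I = -145155315 (I = 10785*(-13459) = -145155315)
I - C(88) = -145155315 - (3/2 + sqrt(21 + 88)/2) = -145155315 - (3/2 + sqrt(109)/2) = -145155315 + (-3/2 - sqrt(109)/2) = -290310633/2 - sqrt(109)/2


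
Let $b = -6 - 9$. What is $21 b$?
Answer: $-315$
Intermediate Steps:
$b = -15$
$21 b = 21 \left(-15\right) = -315$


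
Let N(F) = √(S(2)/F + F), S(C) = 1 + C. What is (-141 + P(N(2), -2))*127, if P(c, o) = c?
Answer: -17907 + 127*√14/2 ≈ -17669.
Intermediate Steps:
N(F) = √(F + 3/F) (N(F) = √((1 + 2)/F + F) = √(3/F + F) = √(F + 3/F))
(-141 + P(N(2), -2))*127 = (-141 + √(2 + 3/2))*127 = (-141 + √(7/2))*127 = (-141 + √14/2)*127 = -17907 + 127*√14/2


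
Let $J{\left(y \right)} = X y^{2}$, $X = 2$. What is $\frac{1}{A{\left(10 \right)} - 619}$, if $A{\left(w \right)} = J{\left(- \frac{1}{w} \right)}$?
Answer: $- \frac{50}{30949} \approx -0.0016156$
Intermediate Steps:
$J{\left(y \right)} = 2 y^{2}$
$A{\left(w \right)} = \frac{2}{w^{2}}$ ($A{\left(w \right)} = 2 \left(- \frac{1}{w}\right)^{2} = \frac{2}{w^{2}}$)
$\frac{1}{A{\left(10 \right)} - 619} = \frac{1}{\frac{2}{100} - 619} = \frac{1}{2 \cdot \frac{1}{100} - 619} = \frac{1}{\frac{1}{50} - 619} = \frac{1}{- \frac{30949}{50}} = - \frac{50}{30949}$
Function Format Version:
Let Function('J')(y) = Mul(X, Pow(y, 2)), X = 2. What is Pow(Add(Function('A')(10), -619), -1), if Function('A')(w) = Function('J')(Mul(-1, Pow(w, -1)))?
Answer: Rational(-50, 30949) ≈ -0.0016156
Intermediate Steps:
Function('J')(y) = Mul(2, Pow(y, 2))
Function('A')(w) = Mul(2, Pow(w, -2)) (Function('A')(w) = Mul(2, Pow(Mul(-1, Pow(w, -1)), 2)) = Mul(2, Pow(w, -2)))
Pow(Add(Function('A')(10), -619), -1) = Pow(Add(Mul(2, Pow(10, -2)), -619), -1) = Pow(Add(Mul(2, Rational(1, 100)), -619), -1) = Pow(Add(Rational(1, 50), -619), -1) = Pow(Rational(-30949, 50), -1) = Rational(-50, 30949)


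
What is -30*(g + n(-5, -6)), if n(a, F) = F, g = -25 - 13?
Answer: 1320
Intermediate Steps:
g = -38
-30*(g + n(-5, -6)) = -30*(-38 - 6) = -30*(-44) = 1320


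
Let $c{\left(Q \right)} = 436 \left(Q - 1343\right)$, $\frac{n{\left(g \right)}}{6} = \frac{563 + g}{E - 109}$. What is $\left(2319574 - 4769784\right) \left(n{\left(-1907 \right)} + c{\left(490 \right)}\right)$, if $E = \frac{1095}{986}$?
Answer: $\frac{1977932023900120}{2171} \approx 9.1107 \cdot 10^{11}$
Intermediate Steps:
$E = \frac{1095}{986}$ ($E = 1095 \cdot \frac{1}{986} = \frac{1095}{986} \approx 1.1105$)
$n{\left(g \right)} = - \frac{3330708}{106379} - \frac{5916 g}{106379}$ ($n{\left(g \right)} = 6 \frac{563 + g}{\frac{1095}{986} - 109} = 6 \frac{563 + g}{- \frac{106379}{986}} = 6 \left(563 + g\right) \left(- \frac{986}{106379}\right) = 6 \left(- \frac{555118}{106379} - \frac{986 g}{106379}\right) = - \frac{3330708}{106379} - \frac{5916 g}{106379}$)
$c{\left(Q \right)} = -585548 + 436 Q$ ($c{\left(Q \right)} = 436 \left(-1343 + Q\right) = -585548 + 436 Q$)
$\left(2319574 - 4769784\right) \left(n{\left(-1907 \right)} + c{\left(490 \right)}\right) = \left(2319574 - 4769784\right) \left(\left(- \frac{3330708}{106379} - - \frac{11281812}{106379}\right) + \left(-585548 + 436 \cdot 490\right)\right) = - 2450210 \left(\left(- \frac{3330708}{106379} + \frac{11281812}{106379}\right) + \left(-585548 + 213640\right)\right) = - 2450210 \left(\frac{1135872}{15197} - 371908\right) = \left(-2450210\right) \left(- \frac{5650750004}{15197}\right) = \frac{1977932023900120}{2171}$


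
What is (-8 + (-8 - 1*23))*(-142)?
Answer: 5538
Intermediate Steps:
(-8 + (-8 - 1*23))*(-142) = (-8 + (-8 - 23))*(-142) = (-8 - 31)*(-142) = -39*(-142) = 5538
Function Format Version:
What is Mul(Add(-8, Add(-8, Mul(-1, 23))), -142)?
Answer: 5538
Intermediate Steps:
Mul(Add(-8, Add(-8, Mul(-1, 23))), -142) = Mul(Add(-8, Add(-8, -23)), -142) = Mul(Add(-8, -31), -142) = Mul(-39, -142) = 5538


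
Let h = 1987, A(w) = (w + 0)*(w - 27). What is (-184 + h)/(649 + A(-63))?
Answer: 1803/6319 ≈ 0.28533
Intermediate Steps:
A(w) = w*(-27 + w)
(-184 + h)/(649 + A(-63)) = (-184 + 1987)/(649 - 63*(-27 - 63)) = 1803/(649 - 63*(-90)) = 1803/(649 + 5670) = 1803/6319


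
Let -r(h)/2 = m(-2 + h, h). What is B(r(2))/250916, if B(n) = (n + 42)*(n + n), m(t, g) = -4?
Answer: 200/62729 ≈ 0.0031883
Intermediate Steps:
r(h) = 8 (r(h) = -2*(-4) = 8)
B(n) = 2*n*(42 + n) (B(n) = (42 + n)*(2*n) = 2*n*(42 + n))
B(r(2))/250916 = (2*8*(42 + 8))/250916 = (2*8*50)*(1/250916) = 800*(1/250916) = 200/62729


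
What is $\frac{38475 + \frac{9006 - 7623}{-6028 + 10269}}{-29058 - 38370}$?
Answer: $- \frac{27195643}{47660358} \approx -0.57061$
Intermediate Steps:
$\frac{38475 + \frac{9006 - 7623}{-6028 + 10269}}{-29058 - 38370} = \frac{38475 + \frac{1383}{4241}}{-67428} = \left(38475 + 1383 \cdot \frac{1}{4241}\right) \left(- \frac{1}{67428}\right) = \left(38475 + \frac{1383}{4241}\right) \left(- \frac{1}{67428}\right) = \frac{163173858}{4241} \left(- \frac{1}{67428}\right) = - \frac{27195643}{47660358}$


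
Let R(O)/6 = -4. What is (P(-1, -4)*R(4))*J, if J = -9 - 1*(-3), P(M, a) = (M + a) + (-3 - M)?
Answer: -1008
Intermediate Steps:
P(M, a) = -3 + a
R(O) = -24 (R(O) = 6*(-4) = -24)
J = -6 (J = -9 + 3 = -6)
(P(-1, -4)*R(4))*J = ((-3 - 4)*(-24))*(-6) = -7*(-24)*(-6) = 168*(-6) = -1008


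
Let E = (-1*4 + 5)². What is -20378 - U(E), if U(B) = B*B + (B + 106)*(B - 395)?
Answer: 21779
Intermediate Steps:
E = 1 (E = (-4 + 5)² = 1² = 1)
U(B) = B² + (-395 + B)*(106 + B) (U(B) = B² + (106 + B)*(-395 + B) = B² + (-395 + B)*(106 + B))
-20378 - U(E) = -20378 - (-41870 - 289*1 + 2*1²) = -20378 - (-41870 - 289 + 2*1) = -20378 - (-41870 - 289 + 2) = -20378 - 1*(-42157) = -20378 + 42157 = 21779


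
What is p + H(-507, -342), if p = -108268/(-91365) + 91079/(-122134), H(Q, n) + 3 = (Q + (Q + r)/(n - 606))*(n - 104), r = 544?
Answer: 1261704858048916/5579386455 ≈ 2.2614e+5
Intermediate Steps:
H(Q, n) = -3 + (-104 + n)*(Q + (544 + Q)/(-606 + n)) (H(Q, n) = -3 + (Q + (Q + 544)/(n - 606))*(n - 104) = -3 + (Q + (544 + Q)/(-606 + n))*(-104 + n) = -3 + (-104 + n)*(Q + (544 + Q)/(-606 + n)))
p = 4901771077/11158772910 (p = -108268*(-1/91365) + 91079*(-1/122134) = 108268/91365 - 91079/122134 = 4901771077/11158772910 ≈ 0.43928)
p + H(-507, -342) = 4901771077/11158772910 + (-54758 + 541*(-342) + 62920*(-507) - 507*(-342)² - 709*(-507)*(-342))/(-606 - 342) = 4901771077/11158772910 + (-54758 - 185022 - 31900440 - 507*116964 - 122936346)/(-948) = 4901771077/11158772910 - (-54758 - 185022 - 31900440 - 59300748 - 122936346)/948 = 4901771077/11158772910 - 1/948*(-214377314) = 4901771077/11158772910 + 107188657/474 = 1261704858048916/5579386455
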